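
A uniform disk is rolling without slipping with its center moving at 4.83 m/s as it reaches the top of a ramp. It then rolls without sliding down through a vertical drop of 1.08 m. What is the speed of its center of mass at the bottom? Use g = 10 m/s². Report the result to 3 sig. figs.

v ≈ 6.14 m/s

With I = (1/2)MR², the ratio k = I/(MR²) is 0.5.
Since it rolls without slipping, ω = v/R and KE = ½Mv² + ½Iω² = ½(1+k)Mv² = (3/4)Mv².
Conserving energy between top and bottom: (3/4)Mv² = (3/4)Mv₀² + Mgh, hence v² = v₀² + 2gh/(1+k).
v = √(4.83² + 2×10×1.08/1.5) = √37.73 ≈ 6.14 m/s.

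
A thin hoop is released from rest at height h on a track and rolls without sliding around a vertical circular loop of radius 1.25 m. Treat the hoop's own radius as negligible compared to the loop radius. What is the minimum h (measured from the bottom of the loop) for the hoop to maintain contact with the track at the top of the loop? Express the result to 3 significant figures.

With I = MR², the ratio k = I/(MR²) is 1.
At the top, contact is just lost when gravity alone supplies the centripetal force: Mg = Mv_top²/r, i.e. v_top² = gr.
With ω = v/R, the kinetic energy at speed v is ½(1+k)Mv² = Mv².
Energy conservation from release (height h) to the top (height 2r): Mgh = Mg(2r) + M·gr.
Thus h_min = 2r + (1+k)r/2 = r(2 + 2/2) = 1.25 × 3 ≈ 3.75 m.

h_min ≈ 3.75 m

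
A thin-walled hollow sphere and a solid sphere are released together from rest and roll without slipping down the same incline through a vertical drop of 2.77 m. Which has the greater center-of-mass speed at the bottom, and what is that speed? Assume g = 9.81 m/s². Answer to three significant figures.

the solid sphere, at v ≈ 6.23 m/s

For rolling without slipping, Mgh = ½(1+k)Mv² where k = I/(MR²), so v = √(2gh/(1+k)).
Thin-walled hollow sphere: k = 2/3, giving v = √(2×9.81×2.77/1.667) = 5.71 m/s.
Solid sphere: k = 0.4, giving v = √(2×9.81×2.77/1.4) = 6.231 m/s.
The smaller k wins: the solid sphere, at ≈ 6.23 m/s.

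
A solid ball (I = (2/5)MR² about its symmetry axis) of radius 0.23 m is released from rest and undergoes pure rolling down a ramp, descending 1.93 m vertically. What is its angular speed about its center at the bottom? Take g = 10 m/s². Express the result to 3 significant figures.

ω ≈ 22.8 rad/s

Here I = (2/5)MR², so the shape factor k = I/(MR²) = 0.4.
Rolling without slipping gives ω = v/R, so the total kinetic energy is ½Mv² + ½Iω² = ½(1+k)Mv² = (7/10)Mv².
Energy conservation Mgh = ½(1+k)Mv² gives v = √(2gh/(1+k)) = √(2 × 10 × 1.93 / 1.4) = 5.251 m/s.
Then ω = v/R = 5.251 / 0.23 ≈ 22.8 rad/s.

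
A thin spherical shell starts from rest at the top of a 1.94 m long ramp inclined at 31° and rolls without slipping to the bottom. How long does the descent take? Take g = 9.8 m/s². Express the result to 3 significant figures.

For this body I = (2/3)MR², i.e. k = I/(MR²) = 2/3.
Translational: Mg sinθ − f = Ma. Rotational about the CM: fR = Iα = kMRa, so f = kMa.
Hence a = g sinθ/(1+k) = 9.8×sin31°/1.667 = 3.028 m/s².
Starting from rest, L = ½at², so t = √(2L/a) = √(2×1.94/3.028) ≈ 1.13 s.

t ≈ 1.13 s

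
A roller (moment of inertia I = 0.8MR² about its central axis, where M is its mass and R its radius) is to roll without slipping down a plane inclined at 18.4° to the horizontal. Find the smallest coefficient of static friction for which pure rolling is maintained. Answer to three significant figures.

μ_min ≈ 0.148

Here I = 0.8MR², so the shape factor k = I/(MR²) = 0.8.
Translational: Mg sinθ − f = Ma. Rotational about the CM: fR = Iα = kMRa, so f = kMa.
These give a = g sinθ/(1+k) and the required friction f = kMg sinθ/(1+k).
With N = Mg cosθ, the no-slip condition f ≤ μN gives μ_min = f/N = k tanθ/(1+k).
μ_min = 0.8 × tan18.4° / 1.8 ≈ 0.148.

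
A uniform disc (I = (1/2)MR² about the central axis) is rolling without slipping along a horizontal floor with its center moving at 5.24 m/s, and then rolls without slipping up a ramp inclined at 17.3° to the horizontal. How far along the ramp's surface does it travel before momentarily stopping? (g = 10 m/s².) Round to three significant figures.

The moment of inertia is (1/2)MR², giving k ≡ I/(MR²) = 0.5.
Pure rolling means v = ωR; then KE = ½Mv² + ½I(v/R)² = ½(1+k)Mv² = (3/4)Mv².
Setting this equal to Mgh gives the vertical rise h = (1+k)v₀²/(2g) = 1.5×5.24²/(2×10) = 2.059 m.
Along the incline, d = h/sinθ = 2.059/sin17.3° ≈ 6.92 m.

d ≈ 6.92 m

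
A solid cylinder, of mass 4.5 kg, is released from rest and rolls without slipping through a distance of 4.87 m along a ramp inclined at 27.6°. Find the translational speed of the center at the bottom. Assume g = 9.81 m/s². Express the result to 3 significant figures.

v ≈ 5.43 m/s

The moment of inertia is (1/2)MR², giving k ≡ I/(MR²) = 0.5.
Since it rolls without slipping, ω = v/R and KE = ½Mv² + ½Iω² = ½(1+k)Mv² = (3/4)Mv².
The vertical drop is h = L sinθ = 4.87 × sin27.6° = 2.256 m.
Energy conservation: Mgh = (3/4)Mv², so v = √(2gh/(1+k)) = √(2 × 9.81 × 2.256 / 1.5) ≈ 5.43 m/s.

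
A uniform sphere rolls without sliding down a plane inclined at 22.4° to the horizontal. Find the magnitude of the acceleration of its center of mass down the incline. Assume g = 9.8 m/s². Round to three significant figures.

The moment of inertia is (2/5)MR², giving k ≡ I/(MR²) = 0.4.
Newton's second law down the slope: Mg sinθ − f = Ma. The torque equation fR = Iα (with α = a/R) gives f = kMa.
Eliminating f: Mg sinθ = (1+k)Ma, so a = g sinθ/(1+k) = 9.8 × sin22.4° / 1.4 ≈ 2.67 m/s².

a ≈ 2.67 m/s²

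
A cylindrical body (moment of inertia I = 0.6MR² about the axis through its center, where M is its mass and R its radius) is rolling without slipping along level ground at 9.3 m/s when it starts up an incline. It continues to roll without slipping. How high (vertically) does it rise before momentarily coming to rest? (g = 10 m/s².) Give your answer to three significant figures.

h ≈ 6.92 m

The moment of inertia is 0.6MR², giving k ≡ I/(MR²) = 0.6.
Rolling without slipping gives ω = v/R, so the total kinetic energy is ½Mv² + ½Iω² = ½(1+k)Mv² = (4/5)Mv².
At the top the kinetic energy is zero, so (4/5)Mv₀² = Mgh.
Thus h = (1+k)v₀²/(2g) = 1.6 × 9.3² / (2 × 10) ≈ 6.92 m.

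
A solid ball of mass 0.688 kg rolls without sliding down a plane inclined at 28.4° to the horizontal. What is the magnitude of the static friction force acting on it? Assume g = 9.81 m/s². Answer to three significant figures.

f ≈ 0.917 N

Here I = (2/5)MR², so the shape factor k = I/(MR²) = 0.4.
Newton's second law down the slope: Mg sinθ − f = Ma. The torque equation fR = Iα (with α = a/R) gives f = kMa.
Combining, a = g sinθ/(1+k) and f = kMa = kMg sinθ/(1+k).
f = 0.4 × 0.688 × 9.81 × sin28.4° / 1.4 ≈ 0.917 N.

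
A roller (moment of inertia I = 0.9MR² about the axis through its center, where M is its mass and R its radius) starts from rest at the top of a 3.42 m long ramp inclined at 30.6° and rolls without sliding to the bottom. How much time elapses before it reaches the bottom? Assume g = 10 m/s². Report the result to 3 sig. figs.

Here I = 0.9MR², so the shape factor k = I/(MR²) = 0.9.
Translational: Mg sinθ − f = Ma. Rotational about the CM: fR = Iα = kMRa, so f = kMa.
Hence a = g sinθ/(1+k) = 10×sin30.6°/1.9 = 2.679 m/s².
Starting from rest, L = ½at², so t = √(2L/a) = √(2×3.42/2.679) ≈ 1.60 s.

t ≈ 1.60 s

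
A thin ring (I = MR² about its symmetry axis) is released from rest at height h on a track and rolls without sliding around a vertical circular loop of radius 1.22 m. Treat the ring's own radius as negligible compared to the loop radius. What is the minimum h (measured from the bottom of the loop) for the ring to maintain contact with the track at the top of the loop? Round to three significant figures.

The moment of inertia is MR², giving k ≡ I/(MR²) = 1.
At the top, contact is just lost when gravity alone supplies the centripetal force: Mg = Mv_top²/r, i.e. v_top² = gr.
With ω = v/R, the kinetic energy at speed v is ½(1+k)Mv² = Mv².
Energy conservation from release (height h) to the top (height 2r): Mgh = Mg(2r) + M·gr.
Thus h_min = 2r + (1+k)r/2 = r(2 + 2/2) = 1.22 × 3 ≈ 3.66 m.

h_min ≈ 3.66 m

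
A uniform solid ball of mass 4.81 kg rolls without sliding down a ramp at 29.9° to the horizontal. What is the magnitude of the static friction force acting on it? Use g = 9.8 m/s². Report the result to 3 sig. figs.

With I = (2/5)MR², the ratio k = I/(MR²) is 0.4.
Along the incline Mg sinθ − f = Ma, and torque about the center fR = Iα = kMR²(a/R) gives f = kMa.
Combining, a = g sinθ/(1+k) and f = kMa = kMg sinθ/(1+k).
f = 0.4 × 4.81 × 9.8 × sin29.9° / 1.4 ≈ 6.71 N.

f ≈ 6.71 N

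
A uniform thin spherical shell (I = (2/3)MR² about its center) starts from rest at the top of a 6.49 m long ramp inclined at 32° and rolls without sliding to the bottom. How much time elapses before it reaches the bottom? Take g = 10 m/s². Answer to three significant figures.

t ≈ 2.02 s

With I = (2/3)MR², the ratio k = I/(MR²) is 2/3.
Along the incline Mg sinθ − f = Ma, and torque about the center fR = Iα = kMR²(a/R) gives f = kMa.
Hence a = g sinθ/(1+k) = 10×sin32°/1.667 = 3.18 m/s².
With constant a from rest, t = √(2L/a) = √(2·6.49/3.18) ≈ 2.02 s.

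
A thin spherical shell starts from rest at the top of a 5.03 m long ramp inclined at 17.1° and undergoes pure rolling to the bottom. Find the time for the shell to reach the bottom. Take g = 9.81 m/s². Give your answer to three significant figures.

With I = (2/3)MR², the ratio k = I/(MR²) is 2/3.
Translational: Mg sinθ − f = Ma. Rotational about the CM: fR = Iα = kMRa, so f = kMa.
Hence a = g sinθ/(1+k) = 9.81×sin17.1°/1.667 = 1.731 m/s².
Starting from rest, L = ½at², so t = √(2L/a) = √(2×5.03/1.731) ≈ 2.41 s.

t ≈ 2.41 s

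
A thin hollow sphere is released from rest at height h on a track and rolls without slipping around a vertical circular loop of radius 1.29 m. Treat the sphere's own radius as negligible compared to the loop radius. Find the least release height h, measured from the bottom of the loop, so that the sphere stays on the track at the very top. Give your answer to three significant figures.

For this body I = (2/3)MR², i.e. k = I/(MR²) = 2/3.
At the top of the loop, the minimum-contact condition is Mg = Mv_top²/r, so v_top² = gr.
With ω = v/R, the kinetic energy at speed v is ½(1+k)Mv² = (5/6)Mv².
Energy conservation from release (height h) to the top (height 2r): Mgh = Mg(2r) + (5/6)M·gr.
Thus h_min = 2r + (1+k)r/2 = r(2 + 1.667/2) = 1.29 × 2.833 ≈ 3.66 m.

h_min ≈ 3.66 m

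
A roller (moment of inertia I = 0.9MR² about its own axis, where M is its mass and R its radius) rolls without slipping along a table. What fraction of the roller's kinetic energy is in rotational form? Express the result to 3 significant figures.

fraction ≈ 0.474

The moment of inertia is 0.9MR², giving k ≡ I/(MR²) = 0.9.
Since ω = v/R, the translational part is ½Mv² and the rotational part is ½I(v/R)² = ½kMv²; the total is ½(1+k)Mv².
The rotational fraction is therefore k/(1+k) = 0.9/1.9 ≈ 0.474.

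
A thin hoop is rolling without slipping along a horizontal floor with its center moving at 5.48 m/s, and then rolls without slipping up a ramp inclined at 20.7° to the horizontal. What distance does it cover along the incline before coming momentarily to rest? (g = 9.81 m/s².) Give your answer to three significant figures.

d ≈ 8.66 m

The moment of inertia is MR², giving k ≡ I/(MR²) = 1.
Since it rolls without slipping, ω = v/R and KE = ½Mv² + ½Iω² = ½(1+k)Mv² = Mv².
Setting this equal to Mgh gives the vertical rise h = (1+k)v₀²/(2g) = 2×5.48²/(2×9.81) = 3.061 m.
Along the incline, d = h/sinθ = 3.061/sin20.7° ≈ 8.66 m.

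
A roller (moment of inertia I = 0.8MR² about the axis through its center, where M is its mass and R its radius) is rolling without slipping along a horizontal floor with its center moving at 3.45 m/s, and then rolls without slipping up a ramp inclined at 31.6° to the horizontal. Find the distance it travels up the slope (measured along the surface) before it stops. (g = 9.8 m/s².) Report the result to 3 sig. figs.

d ≈ 2.09 m

For this body I = 0.8MR², i.e. k = I/(MR²) = 0.8.
The rolling condition ω = v/R makes the rotational term ½I(v/R)² = ½kMv², so KE_total = ½(1+k)Mv² = (9/10)Mv².
Setting this equal to Mgh gives the vertical rise h = (1+k)v₀²/(2g) = 1.8×3.45²/(2×9.8) = 1.093 m.
The distance along the slope is d = h/sinθ = 1.093/sin31.6° ≈ 2.09 m.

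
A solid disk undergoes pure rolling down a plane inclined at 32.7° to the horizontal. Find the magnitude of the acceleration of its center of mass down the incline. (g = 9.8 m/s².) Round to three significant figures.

With I = (1/2)MR², the ratio k = I/(MR²) is 0.5.
Translational: Mg sinθ − f = Ma. Rotational about the CM: fR = Iα = kMRa, so f = kMa.
Eliminating f: Mg sinθ = (1+k)Ma, so a = g sinθ/(1+k) = 9.8 × sin32.7° / 1.5 ≈ 3.53 m/s².

a ≈ 3.53 m/s²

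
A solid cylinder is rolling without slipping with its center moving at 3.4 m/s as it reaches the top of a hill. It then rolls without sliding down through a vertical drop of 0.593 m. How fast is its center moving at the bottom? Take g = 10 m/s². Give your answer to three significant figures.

With I = (1/2)MR², the ratio k = I/(MR²) is 0.5.
Since it rolls without slipping, ω = v/R and KE = ½Mv² + ½Iω² = ½(1+k)Mv² = (3/4)Mv².
Energy conservation: (3/4)Mv₀² + Mgh = (3/4)Mv², so v² = v₀² + 2gh/(1+k).
v = √(3.4² + 2×10×0.593/1.5) = √19.47 ≈ 4.41 m/s.

v ≈ 4.41 m/s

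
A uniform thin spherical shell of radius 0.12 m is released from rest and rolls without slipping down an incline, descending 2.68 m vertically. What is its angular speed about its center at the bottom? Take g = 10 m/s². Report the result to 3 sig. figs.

Here I = (2/3)MR², so the shape factor k = I/(MR²) = 2/3.
Pure rolling means v = ωR; then KE = ½Mv² + ½I(v/R)² = ½(1+k)Mv² = (5/6)Mv².
Energy conservation Mgh = ½(1+k)Mv² gives v = √(2gh/(1+k)) = √(2 × 10 × 2.68 / 1.667) = 5.671 m/s.
The angular speed follows from ω = v/R = 5.671/0.12 ≈ 47.3 rad/s.

ω ≈ 47.3 rad/s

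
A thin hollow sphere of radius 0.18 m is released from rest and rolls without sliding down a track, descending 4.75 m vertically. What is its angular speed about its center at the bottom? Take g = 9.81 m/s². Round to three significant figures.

ω ≈ 41.5 rad/s

The moment of inertia is (2/3)MR², giving k ≡ I/(MR²) = 2/3.
Since it rolls without slipping, ω = v/R and KE = ½Mv² + ½Iω² = ½(1+k)Mv² = (5/6)Mv².
Energy conservation Mgh = ½(1+k)Mv² gives v = √(2gh/(1+k)) = √(2 × 9.81 × 4.75 / 1.667) = 7.478 m/s.
The angular speed follows from ω = v/R = 7.478/0.18 ≈ 41.5 rad/s.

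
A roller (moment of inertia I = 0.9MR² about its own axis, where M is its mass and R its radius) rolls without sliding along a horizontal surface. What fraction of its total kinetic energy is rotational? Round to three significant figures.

The moment of inertia is 0.9MR², giving k ≡ I/(MR²) = 0.9.
With ω = v/R, KE_trans = ½Mv² and KE_rot = ½Iω² = ½kMv², so KE_total = ½(1+k)Mv².
The rotational fraction is therefore k/(1+k) = 0.9/1.9 ≈ 0.474.

fraction ≈ 0.474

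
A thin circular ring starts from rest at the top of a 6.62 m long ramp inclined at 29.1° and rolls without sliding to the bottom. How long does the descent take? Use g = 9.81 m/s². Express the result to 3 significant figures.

Here I = MR², so the shape factor k = I/(MR²) = 1.
Newton's second law down the slope: Mg sinθ − f = Ma. The torque equation fR = Iα (with α = a/R) gives f = kMa.
Hence a = g sinθ/(1+k) = 9.81×sin29.1°/2 = 2.385 m/s².
With constant a from rest, t = √(2L/a) = √(2·6.62/2.385) ≈ 2.36 s.

t ≈ 2.36 s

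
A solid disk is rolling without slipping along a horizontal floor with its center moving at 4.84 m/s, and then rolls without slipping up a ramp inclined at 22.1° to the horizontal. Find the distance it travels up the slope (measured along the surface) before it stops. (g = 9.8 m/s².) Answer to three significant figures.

d ≈ 4.77 m

The moment of inertia is (1/2)MR², giving k ≡ I/(MR²) = 0.5.
The rolling condition ω = v/R makes the rotational term ½I(v/R)² = ½kMv², so KE_total = ½(1+k)Mv² = (3/4)Mv².
Setting this equal to Mgh gives the vertical rise h = (1+k)v₀²/(2g) = 1.5×4.84²/(2×9.8) = 1.793 m.
The distance along the slope is d = h/sinθ = 1.793/sin22.1° ≈ 4.77 m.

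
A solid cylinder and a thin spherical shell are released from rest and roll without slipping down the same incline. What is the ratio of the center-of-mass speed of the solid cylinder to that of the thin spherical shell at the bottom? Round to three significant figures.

Each satisfies Mgh = ½(1+k)Mv² with k = I/(MR²), so v ∝ 1/√(1+k).
For the solid cylinder k = 0.5; for the thin spherical shell k = 2/3.
v₁/v₂ = √((1+k₂)/(1+k₁)) = √(1.667/1.5) ≈ 1.05.

v_ratio ≈ 1.05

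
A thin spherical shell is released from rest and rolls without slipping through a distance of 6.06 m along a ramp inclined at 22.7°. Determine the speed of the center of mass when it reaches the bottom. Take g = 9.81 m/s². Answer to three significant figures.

The moment of inertia is (2/3)MR², giving k ≡ I/(MR²) = 2/3.
Pure rolling means v = ωR; then KE = ½Mv² + ½I(v/R)² = ½(1+k)Mv² = (5/6)Mv².
The vertical drop is h = L sinθ = 6.06 × sin22.7° = 2.339 m.
Setting Mgh = (5/6)Mv² gives v = √(2gh/(1+k)) = √(2·9.81·2.339/1.667) ≈ 5.25 m/s.

v ≈ 5.25 m/s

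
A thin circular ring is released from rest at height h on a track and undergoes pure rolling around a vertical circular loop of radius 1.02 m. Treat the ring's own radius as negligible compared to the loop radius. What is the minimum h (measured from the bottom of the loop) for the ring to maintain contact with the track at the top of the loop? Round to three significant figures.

The moment of inertia is MR², giving k ≡ I/(MR²) = 1.
At the top of the loop, the minimum-contact condition is Mg = Mv_top²/r, so v_top² = gr.
With ω = v/R, the kinetic energy at speed v is ½(1+k)Mv² = Mv².
Energy conservation from release (height h) to the top (height 2r): Mgh = Mg(2r) + M·gr.
Thus h_min = 2r + (1+k)r/2 = r(2 + 2/2) = 1.02 × 3 ≈ 3.06 m.

h_min ≈ 3.06 m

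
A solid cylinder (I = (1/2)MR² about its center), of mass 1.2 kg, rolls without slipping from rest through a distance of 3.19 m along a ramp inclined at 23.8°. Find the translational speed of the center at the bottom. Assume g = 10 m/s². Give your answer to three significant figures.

v ≈ 4.14 m/s

Here I = (1/2)MR², so the shape factor k = I/(MR²) = 0.5.
Pure rolling means v = ωR; then KE = ½Mv² + ½I(v/R)² = ½(1+k)Mv² = (3/4)Mv².
The vertical drop is h = L sinθ = 3.19 × sin23.8° = 1.287 m.
Setting Mgh = (3/4)Mv² gives v = √(2gh/(1+k)) = √(2·10·1.287/1.5) ≈ 4.14 m/s.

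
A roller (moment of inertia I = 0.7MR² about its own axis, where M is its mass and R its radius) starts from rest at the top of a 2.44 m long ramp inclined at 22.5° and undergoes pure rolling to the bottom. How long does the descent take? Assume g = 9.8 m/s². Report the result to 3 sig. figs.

With I = 0.7MR², the ratio k = I/(MR²) is 0.7.
Translational: Mg sinθ − f = Ma. Rotational about the CM: fR = Iα = kMRa, so f = kMa.
Hence a = g sinθ/(1+k) = 9.8×sin22.5°/1.7 = 2.206 m/s².
Starting from rest, L = ½at², so t = √(2L/a) = √(2×2.44/2.206) ≈ 1.49 s.

t ≈ 1.49 s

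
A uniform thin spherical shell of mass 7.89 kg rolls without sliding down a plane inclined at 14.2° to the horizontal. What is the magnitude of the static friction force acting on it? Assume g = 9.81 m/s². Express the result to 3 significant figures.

f ≈ 7.59 N

Here I = (2/3)MR², so the shape factor k = I/(MR²) = 2/3.
Along the incline Mg sinθ − f = Ma, and torque about the center fR = Iα = kMR²(a/R) gives f = kMa.
Combining, a = g sinθ/(1+k) and f = kMa = kMg sinθ/(1+k).
f = (2/3) × 7.89 × 9.81 × sin14.2° / 1.667 ≈ 7.59 N.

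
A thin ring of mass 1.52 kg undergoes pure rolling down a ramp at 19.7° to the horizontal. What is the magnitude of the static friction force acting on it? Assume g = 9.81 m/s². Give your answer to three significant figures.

f ≈ 2.51 N

Here I = MR², so the shape factor k = I/(MR²) = 1.
Newton's second law down the slope: Mg sinθ − f = Ma. The torque equation fR = Iα (with α = a/R) gives f = kMa.
Combining, a = g sinθ/(1+k) and f = kMa = kMg sinθ/(1+k).
f = 1 × 1.52 × 9.81 × sin19.7° / 2 ≈ 2.51 N.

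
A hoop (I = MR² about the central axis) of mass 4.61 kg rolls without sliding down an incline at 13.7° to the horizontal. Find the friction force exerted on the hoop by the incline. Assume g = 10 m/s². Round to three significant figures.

f ≈ 5.46 N

With I = MR², the ratio k = I/(MR²) is 1.
Along the incline Mg sinθ − f = Ma, and torque about the center fR = Iα = kMR²(a/R) gives f = kMa.
Combining, a = g sinθ/(1+k) and f = kMa = kMg sinθ/(1+k).
f = 1 × 4.61 × 10 × sin13.7° / 2 ≈ 5.46 N.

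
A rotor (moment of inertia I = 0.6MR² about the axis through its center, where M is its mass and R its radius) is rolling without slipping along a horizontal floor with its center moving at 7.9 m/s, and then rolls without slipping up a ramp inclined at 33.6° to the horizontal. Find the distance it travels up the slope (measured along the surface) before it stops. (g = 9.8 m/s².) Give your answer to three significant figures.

d ≈ 9.21 m

With I = 0.6MR², the ratio k = I/(MR²) is 0.6.
Since it rolls without slipping, ω = v/R and KE = ½Mv² + ½Iω² = ½(1+k)Mv² = (4/5)Mv².
Setting this equal to Mgh gives the vertical rise h = (1+k)v₀²/(2g) = 1.6×7.9²/(2×9.8) = 5.095 m.
Along the incline, d = h/sinθ = 5.095/sin33.6° ≈ 9.21 m.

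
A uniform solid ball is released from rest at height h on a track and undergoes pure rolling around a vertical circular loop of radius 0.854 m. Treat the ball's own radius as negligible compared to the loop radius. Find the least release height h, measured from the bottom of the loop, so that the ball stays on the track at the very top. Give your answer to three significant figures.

h_min ≈ 2.31 m

Here I = (2/5)MR², so the shape factor k = I/(MR²) = 0.4.
At the top of the loop, the minimum-contact condition is Mg = Mv_top²/r, so v_top² = gr.
With ω = v/R, the kinetic energy at speed v is ½(1+k)Mv² = (7/10)Mv².
Energy conservation from release (height h) to the top (height 2r): Mgh = Mg(2r) + (7/10)M·gr.
Thus h_min = 2r + (1+k)r/2 = r(2 + 1.4/2) = 0.854 × 2.7 ≈ 2.31 m.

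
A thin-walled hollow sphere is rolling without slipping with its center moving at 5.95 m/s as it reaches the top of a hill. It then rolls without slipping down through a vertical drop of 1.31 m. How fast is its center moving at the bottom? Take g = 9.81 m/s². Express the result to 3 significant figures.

Here I = (2/3)MR², so the shape factor k = I/(MR²) = 2/3.
Rolling without slipping gives ω = v/R, so the total kinetic energy is ½Mv² + ½Iω² = ½(1+k)Mv² = (5/6)Mv².
Conserving energy between top and bottom: (5/6)Mv² = (5/6)Mv₀² + Mgh, hence v² = v₀² + 2gh/(1+k).
v = √(5.95² + 2×9.81×1.31/1.667) = √50.82 ≈ 7.13 m/s.

v ≈ 7.13 m/s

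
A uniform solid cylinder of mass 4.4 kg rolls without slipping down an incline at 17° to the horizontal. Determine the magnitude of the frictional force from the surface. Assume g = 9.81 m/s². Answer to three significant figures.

f ≈ 4.21 N

With I = (1/2)MR², the ratio k = I/(MR²) is 0.5.
Newton's second law down the slope: Mg sinθ − f = Ma. The torque equation fR = Iα (with α = a/R) gives f = kMa.
Combining, a = g sinθ/(1+k) and f = kMa = kMg sinθ/(1+k).
f = 0.5 × 4.4 × 9.81 × sin17° / 1.5 ≈ 4.21 N.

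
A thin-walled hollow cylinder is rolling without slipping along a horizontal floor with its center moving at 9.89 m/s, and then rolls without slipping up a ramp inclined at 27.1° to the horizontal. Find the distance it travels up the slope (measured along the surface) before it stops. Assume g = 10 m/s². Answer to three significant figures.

d ≈ 21.5 m

The moment of inertia is MR², giving k ≡ I/(MR²) = 1.
Since it rolls without slipping, ω = v/R and KE = ½Mv² + ½Iω² = ½(1+k)Mv² = Mv².
Setting this equal to Mgh gives the vertical rise h = (1+k)v₀²/(2g) = 2×9.89²/(2×10) = 9.781 m.
The distance along the slope is d = h/sinθ = 9.781/sin27.1° ≈ 21.5 m.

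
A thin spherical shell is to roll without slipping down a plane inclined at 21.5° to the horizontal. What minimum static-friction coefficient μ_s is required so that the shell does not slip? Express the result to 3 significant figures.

μ_min ≈ 0.158

With I = (2/3)MR², the ratio k = I/(MR²) is 2/3.
Newton's second law down the slope: Mg sinθ − f = Ma. The torque equation fR = Iα (with α = a/R) gives f = kMa.
These give a = g sinθ/(1+k) and the required friction f = kMg sinθ/(1+k).
The normal force is N = Mg cosθ, so μ_min = f/N = k tanθ/(1+k).
μ_min = (2/3) × tan21.5° / 1.667 ≈ 0.158.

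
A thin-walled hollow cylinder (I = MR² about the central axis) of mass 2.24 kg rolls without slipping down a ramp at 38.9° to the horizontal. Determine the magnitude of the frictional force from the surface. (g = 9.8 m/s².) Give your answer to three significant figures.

With I = MR², the ratio k = I/(MR²) is 1.
Newton's second law down the slope: Mg sinθ − f = Ma. The torque equation fR = Iα (with α = a/R) gives f = kMa.
Combining, a = g sinθ/(1+k) and f = kMa = kMg sinθ/(1+k).
f = 1 × 2.24 × 9.8 × sin38.9° / 2 ≈ 6.89 N.

f ≈ 6.89 N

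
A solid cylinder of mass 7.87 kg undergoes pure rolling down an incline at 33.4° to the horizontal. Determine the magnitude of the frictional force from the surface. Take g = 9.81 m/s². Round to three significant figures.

f ≈ 14.2 N

The moment of inertia is (1/2)MR², giving k ≡ I/(MR²) = 0.5.
Newton's second law down the slope: Mg sinθ − f = Ma. The torque equation fR = Iα (with α = a/R) gives f = kMa.
Combining, a = g sinθ/(1+k) and f = kMa = kMg sinθ/(1+k).
f = 0.5 × 7.87 × 9.81 × sin33.4° / 1.5 ≈ 14.2 N.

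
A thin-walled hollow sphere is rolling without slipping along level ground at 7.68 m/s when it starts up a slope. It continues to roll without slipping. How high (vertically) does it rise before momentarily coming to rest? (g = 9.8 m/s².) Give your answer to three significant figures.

The moment of inertia is (2/3)MR², giving k ≡ I/(MR²) = 2/3.
Since it rolls without slipping, ω = v/R and KE = ½Mv² + ½Iω² = ½(1+k)Mv² = (5/6)Mv².
All of this converts to potential energy at the highest point: (5/6)Mv₀² = Mgh.
Thus h = (1+k)v₀²/(2g) = 1.667 × 7.68² / (2 × 9.8) ≈ 5.02 m.

h ≈ 5.02 m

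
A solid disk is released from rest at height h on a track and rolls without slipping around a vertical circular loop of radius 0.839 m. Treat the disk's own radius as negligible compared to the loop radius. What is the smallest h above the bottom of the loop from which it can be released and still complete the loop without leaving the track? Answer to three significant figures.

With I = (1/2)MR², the ratio k = I/(MR²) is 0.5.
At the top, contact is just lost when gravity alone supplies the centripetal force: Mg = Mv_top²/r, i.e. v_top² = gr.
With ω = v/R, the kinetic energy at speed v is ½(1+k)Mv² = (3/4)Mv².
Energy conservation from release (height h) to the top (height 2r): Mgh = Mg(2r) + (3/4)M·gr.
Thus h_min = 2r + (1+k)r/2 = r(2 + 1.5/2) = 0.839 × 2.75 ≈ 2.31 m.

h_min ≈ 2.31 m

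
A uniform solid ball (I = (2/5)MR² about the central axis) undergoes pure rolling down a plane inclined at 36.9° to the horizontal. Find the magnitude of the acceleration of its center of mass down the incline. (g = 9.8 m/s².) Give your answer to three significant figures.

a ≈ 4.20 m/s²

The moment of inertia is (2/5)MR², giving k ≡ I/(MR²) = 0.4.
Along the incline Mg sinθ − f = Ma, and torque about the center fR = Iα = kMR²(a/R) gives f = kMa.
Eliminating f: Mg sinθ = (1+k)Ma, so a = g sinθ/(1+k) = 9.8 × sin36.9° / 1.4 ≈ 4.20 m/s².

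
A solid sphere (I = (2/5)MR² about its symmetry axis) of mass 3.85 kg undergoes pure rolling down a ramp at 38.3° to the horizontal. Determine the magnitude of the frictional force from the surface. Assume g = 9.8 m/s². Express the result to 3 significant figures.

f ≈ 6.68 N

Here I = (2/5)MR², so the shape factor k = I/(MR²) = 0.4.
Translational: Mg sinθ − f = Ma. Rotational about the CM: fR = Iα = kMRa, so f = kMa.
Combining, a = g sinθ/(1+k) and f = kMa = kMg sinθ/(1+k).
f = 0.4 × 3.85 × 9.8 × sin38.3° / 1.4 ≈ 6.68 N.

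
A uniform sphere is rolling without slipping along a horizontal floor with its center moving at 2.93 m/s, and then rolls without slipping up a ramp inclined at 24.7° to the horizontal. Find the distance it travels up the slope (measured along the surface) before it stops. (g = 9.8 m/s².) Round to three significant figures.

d ≈ 1.47 m

Here I = (2/5)MR², so the shape factor k = I/(MR²) = 0.4.
The rolling condition ω = v/R makes the rotational term ½I(v/R)² = ½kMv², so KE_total = ½(1+k)Mv² = (7/10)Mv².
Setting this equal to Mgh gives the vertical rise h = (1+k)v₀²/(2g) = 1.4×2.93²/(2×9.8) = 0.6132 m.
The distance along the slope is d = h/sinθ = 0.6132/sin24.7° ≈ 1.47 m.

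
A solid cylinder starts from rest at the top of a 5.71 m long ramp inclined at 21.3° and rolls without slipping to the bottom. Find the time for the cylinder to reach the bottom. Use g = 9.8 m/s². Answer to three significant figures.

With I = (1/2)MR², the ratio k = I/(MR²) is 0.5.
Along the incline Mg sinθ − f = Ma, and torque about the center fR = Iα = kMR²(a/R) gives f = kMa.
Hence a = g sinθ/(1+k) = 9.8×sin21.3°/1.5 = 2.373 m/s².
Starting from rest, L = ½at², so t = √(2L/a) = √(2×5.71/2.373) ≈ 2.19 s.

t ≈ 2.19 s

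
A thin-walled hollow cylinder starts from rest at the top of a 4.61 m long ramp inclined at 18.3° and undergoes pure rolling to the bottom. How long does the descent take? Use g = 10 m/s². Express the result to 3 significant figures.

t ≈ 2.42 s

Here I = MR², so the shape factor k = I/(MR²) = 1.
Translational: Mg sinθ − f = Ma. Rotational about the CM: fR = Iα = kMRa, so f = kMa.
Hence a = g sinθ/(1+k) = 10×sin18.3°/2 = 1.57 m/s².
With constant a from rest, t = √(2L/a) = √(2·4.61/1.57) ≈ 2.42 s.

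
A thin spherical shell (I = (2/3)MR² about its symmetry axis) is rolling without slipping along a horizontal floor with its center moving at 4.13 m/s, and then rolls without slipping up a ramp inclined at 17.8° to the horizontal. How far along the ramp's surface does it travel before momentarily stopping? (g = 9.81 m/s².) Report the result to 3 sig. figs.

d ≈ 4.74 m

For this body I = (2/3)MR², i.e. k = I/(MR²) = 2/3.
The rolling condition ω = v/R makes the rotational term ½I(v/R)² = ½kMv², so KE_total = ½(1+k)Mv² = (5/6)Mv².
Setting this equal to Mgh gives the vertical rise h = (1+k)v₀²/(2g) = 1.667×4.13²/(2×9.81) = 1.449 m.
The distance along the slope is d = h/sinθ = 1.449/sin17.8° ≈ 4.74 m.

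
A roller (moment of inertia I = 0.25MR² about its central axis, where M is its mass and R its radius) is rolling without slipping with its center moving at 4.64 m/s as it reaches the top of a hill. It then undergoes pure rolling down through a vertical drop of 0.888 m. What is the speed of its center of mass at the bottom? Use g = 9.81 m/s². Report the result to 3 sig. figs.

v ≈ 5.96 m/s

With I = 0.25MR², the ratio k = I/(MR²) is 0.25.
The rolling condition ω = v/R makes the rotational term ½I(v/R)² = ½kMv², so KE_total = ½(1+k)Mv² = (5/8)Mv².
Conserving energy between top and bottom: (5/8)Mv² = (5/8)Mv₀² + Mgh, hence v² = v₀² + 2gh/(1+k).
v = √(4.64² + 2×9.81×0.888/1.25) = √35.47 ≈ 5.96 m/s.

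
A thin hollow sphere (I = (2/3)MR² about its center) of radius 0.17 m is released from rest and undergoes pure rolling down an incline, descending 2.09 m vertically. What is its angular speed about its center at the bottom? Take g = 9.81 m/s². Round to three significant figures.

For this body I = (2/3)MR², i.e. k = I/(MR²) = 2/3.
The rolling condition ω = v/R makes the rotational term ½I(v/R)² = ½kMv², so KE_total = ½(1+k)Mv² = (5/6)Mv².
Energy conservation Mgh = ½(1+k)Mv² gives v = √(2gh/(1+k)) = √(2 × 9.81 × 2.09 / 1.667) = 4.96 m/s.
The angular speed follows from ω = v/R = 4.96/0.17 ≈ 29.2 rad/s.

ω ≈ 29.2 rad/s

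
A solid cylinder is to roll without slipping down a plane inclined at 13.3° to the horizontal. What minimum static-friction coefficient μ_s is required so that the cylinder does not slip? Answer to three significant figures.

μ_min ≈ 0.0788

The moment of inertia is (1/2)MR², giving k ≡ I/(MR²) = 0.5.
Newton's second law down the slope: Mg sinθ − f = Ma. The torque equation fR = Iα (with α = a/R) gives f = kMa.
These give a = g sinθ/(1+k) and the required friction f = kMg sinθ/(1+k).
With N = Mg cosθ, the no-slip condition f ≤ μN gives μ_min = f/N = k tanθ/(1+k).
μ_min = 0.5 × tan13.3° / 1.5 ≈ 0.0788.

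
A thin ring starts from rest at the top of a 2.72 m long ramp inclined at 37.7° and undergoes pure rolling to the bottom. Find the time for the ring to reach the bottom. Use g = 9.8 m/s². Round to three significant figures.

For this body I = MR², i.e. k = I/(MR²) = 1.
Translational: Mg sinθ − f = Ma. Rotational about the CM: fR = Iα = kMRa, so f = kMa.
Hence a = g sinθ/(1+k) = 9.8×sin37.7°/2 = 2.996 m/s².
With constant a from rest, t = √(2L/a) = √(2·2.72/2.996) ≈ 1.35 s.

t ≈ 1.35 s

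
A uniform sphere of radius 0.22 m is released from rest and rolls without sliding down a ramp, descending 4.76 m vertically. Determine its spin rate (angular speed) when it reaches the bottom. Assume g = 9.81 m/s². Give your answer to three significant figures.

ω ≈ 37.1 rad/s

Here I = (2/5)MR², so the shape factor k = I/(MR²) = 0.4.
Rolling without slipping gives ω = v/R, so the total kinetic energy is ½Mv² + ½Iω² = ½(1+k)Mv² = (7/10)Mv².
Energy conservation Mgh = ½(1+k)Mv² gives v = √(2gh/(1+k)) = √(2 × 9.81 × 4.76 / 1.4) = 8.167 m/s.
Then ω = v/R = 8.167 / 0.22 ≈ 37.1 rad/s.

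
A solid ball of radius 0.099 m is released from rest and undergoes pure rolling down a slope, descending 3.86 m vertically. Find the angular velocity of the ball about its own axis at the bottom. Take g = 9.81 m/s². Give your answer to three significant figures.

ω ≈ 74.3 rad/s

The moment of inertia is (2/5)MR², giving k ≡ I/(MR²) = 0.4.
The rolling condition ω = v/R makes the rotational term ½I(v/R)² = ½kMv², so KE_total = ½(1+k)Mv² = (7/10)Mv².
Energy conservation Mgh = ½(1+k)Mv² gives v = √(2gh/(1+k)) = √(2 × 9.81 × 3.86 / 1.4) = 7.355 m/s.
Then ω = v/R = 7.355 / 0.099 ≈ 74.3 rad/s.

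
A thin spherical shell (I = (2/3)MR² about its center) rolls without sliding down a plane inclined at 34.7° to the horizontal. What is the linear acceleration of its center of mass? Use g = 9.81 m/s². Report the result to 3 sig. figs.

With I = (2/3)MR², the ratio k = I/(MR²) is 2/3.
Along the incline Mg sinθ − f = Ma, and torque about the center fR = Iα = kMR²(a/R) gives f = kMa.
Eliminating f: Mg sinθ = (1+k)Ma, so a = g sinθ/(1+k) = 9.81 × sin34.7° / 1.667 ≈ 3.35 m/s².

a ≈ 3.35 m/s²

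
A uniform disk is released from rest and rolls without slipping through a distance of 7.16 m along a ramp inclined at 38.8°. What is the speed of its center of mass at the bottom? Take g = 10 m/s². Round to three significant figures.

For this body I = (1/2)MR², i.e. k = I/(MR²) = 0.5.
The rolling condition ω = v/R makes the rotational term ½I(v/R)² = ½kMv², so KE_total = ½(1+k)Mv² = (3/4)Mv².
The vertical drop is h = L sinθ = 7.16 × sin38.8° = 4.486 m.
Setting Mgh = (3/4)Mv² gives v = √(2gh/(1+k)) = √(2·10·4.486/1.5) ≈ 7.73 m/s.

v ≈ 7.73 m/s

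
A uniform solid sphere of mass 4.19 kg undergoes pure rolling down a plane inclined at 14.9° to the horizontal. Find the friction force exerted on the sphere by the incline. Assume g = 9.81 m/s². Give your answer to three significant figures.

f ≈ 3.02 N

For this body I = (2/5)MR², i.e. k = I/(MR²) = 0.4.
Along the incline Mg sinθ − f = Ma, and torque about the center fR = Iα = kMR²(a/R) gives f = kMa.
Combining, a = g sinθ/(1+k) and f = kMa = kMg sinθ/(1+k).
f = 0.4 × 4.19 × 9.81 × sin14.9° / 1.4 ≈ 3.02 N.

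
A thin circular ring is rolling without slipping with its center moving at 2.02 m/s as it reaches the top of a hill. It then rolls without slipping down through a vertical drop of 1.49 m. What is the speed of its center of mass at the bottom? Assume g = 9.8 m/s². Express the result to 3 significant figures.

v ≈ 4.32 m/s

With I = MR², the ratio k = I/(MR²) is 1.
Pure rolling means v = ωR; then KE = ½Mv² + ½I(v/R)² = ½(1+k)Mv² = Mv².
Conserving energy between top and bottom: Mv² = Mv₀² + Mgh, hence v² = v₀² + 2gh/(1+k).
v = √(2.02² + 2×9.8×1.49/2) = √18.68 ≈ 4.32 m/s.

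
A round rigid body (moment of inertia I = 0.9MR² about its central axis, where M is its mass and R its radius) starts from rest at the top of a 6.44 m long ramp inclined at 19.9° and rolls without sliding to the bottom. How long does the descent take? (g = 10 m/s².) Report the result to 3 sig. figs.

With I = 0.9MR², the ratio k = I/(MR²) is 0.9.
Translational: Mg sinθ − f = Ma. Rotational about the CM: fR = Iα = kMRa, so f = kMa.
Hence a = g sinθ/(1+k) = 10×sin19.9°/1.9 = 1.791 m/s².
With constant a from rest, t = √(2L/a) = √(2·6.44/1.791) ≈ 2.68 s.

t ≈ 2.68 s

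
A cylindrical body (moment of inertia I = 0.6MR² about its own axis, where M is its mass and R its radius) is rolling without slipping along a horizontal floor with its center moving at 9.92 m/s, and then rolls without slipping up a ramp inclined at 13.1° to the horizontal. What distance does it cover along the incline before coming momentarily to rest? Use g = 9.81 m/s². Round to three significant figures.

d ≈ 35.4 m

Here I = 0.6MR², so the shape factor k = I/(MR²) = 0.6.
The rolling condition ω = v/R makes the rotational term ½I(v/R)² = ½kMv², so KE_total = ½(1+k)Mv² = (4/5)Mv².
Setting this equal to Mgh gives the vertical rise h = (1+k)v₀²/(2g) = 1.6×9.92²/(2×9.81) = 8.025 m.
Along the incline, d = h/sinθ = 8.025/sin13.1° ≈ 35.4 m.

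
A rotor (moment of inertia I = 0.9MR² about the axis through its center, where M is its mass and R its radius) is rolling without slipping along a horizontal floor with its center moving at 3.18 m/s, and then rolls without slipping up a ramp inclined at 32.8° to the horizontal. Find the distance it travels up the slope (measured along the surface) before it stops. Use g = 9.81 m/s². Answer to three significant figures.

d ≈ 1.81 m

The moment of inertia is 0.9MR², giving k ≡ I/(MR²) = 0.9.
Pure rolling means v = ωR; then KE = ½Mv² + ½I(v/R)² = ½(1+k)Mv² = (19/20)Mv².
Setting this equal to Mgh gives the vertical rise h = (1+k)v₀²/(2g) = 1.9×3.18²/(2×9.81) = 0.9793 m.
Along the incline, d = h/sinθ = 0.9793/sin32.8° ≈ 1.81 m.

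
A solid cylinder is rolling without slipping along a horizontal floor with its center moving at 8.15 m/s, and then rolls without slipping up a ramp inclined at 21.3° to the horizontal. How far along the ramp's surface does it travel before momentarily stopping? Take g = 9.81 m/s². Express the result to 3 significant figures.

For this body I = (1/2)MR², i.e. k = I/(MR²) = 0.5.
Since it rolls without slipping, ω = v/R and KE = ½Mv² + ½Iω² = ½(1+k)Mv² = (3/4)Mv².
Setting this equal to Mgh gives the vertical rise h = (1+k)v₀²/(2g) = 1.5×8.15²/(2×9.81) = 5.078 m.
Along the incline, d = h/sinθ = 5.078/sin21.3° ≈ 14.0 m.

d ≈ 14.0 m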